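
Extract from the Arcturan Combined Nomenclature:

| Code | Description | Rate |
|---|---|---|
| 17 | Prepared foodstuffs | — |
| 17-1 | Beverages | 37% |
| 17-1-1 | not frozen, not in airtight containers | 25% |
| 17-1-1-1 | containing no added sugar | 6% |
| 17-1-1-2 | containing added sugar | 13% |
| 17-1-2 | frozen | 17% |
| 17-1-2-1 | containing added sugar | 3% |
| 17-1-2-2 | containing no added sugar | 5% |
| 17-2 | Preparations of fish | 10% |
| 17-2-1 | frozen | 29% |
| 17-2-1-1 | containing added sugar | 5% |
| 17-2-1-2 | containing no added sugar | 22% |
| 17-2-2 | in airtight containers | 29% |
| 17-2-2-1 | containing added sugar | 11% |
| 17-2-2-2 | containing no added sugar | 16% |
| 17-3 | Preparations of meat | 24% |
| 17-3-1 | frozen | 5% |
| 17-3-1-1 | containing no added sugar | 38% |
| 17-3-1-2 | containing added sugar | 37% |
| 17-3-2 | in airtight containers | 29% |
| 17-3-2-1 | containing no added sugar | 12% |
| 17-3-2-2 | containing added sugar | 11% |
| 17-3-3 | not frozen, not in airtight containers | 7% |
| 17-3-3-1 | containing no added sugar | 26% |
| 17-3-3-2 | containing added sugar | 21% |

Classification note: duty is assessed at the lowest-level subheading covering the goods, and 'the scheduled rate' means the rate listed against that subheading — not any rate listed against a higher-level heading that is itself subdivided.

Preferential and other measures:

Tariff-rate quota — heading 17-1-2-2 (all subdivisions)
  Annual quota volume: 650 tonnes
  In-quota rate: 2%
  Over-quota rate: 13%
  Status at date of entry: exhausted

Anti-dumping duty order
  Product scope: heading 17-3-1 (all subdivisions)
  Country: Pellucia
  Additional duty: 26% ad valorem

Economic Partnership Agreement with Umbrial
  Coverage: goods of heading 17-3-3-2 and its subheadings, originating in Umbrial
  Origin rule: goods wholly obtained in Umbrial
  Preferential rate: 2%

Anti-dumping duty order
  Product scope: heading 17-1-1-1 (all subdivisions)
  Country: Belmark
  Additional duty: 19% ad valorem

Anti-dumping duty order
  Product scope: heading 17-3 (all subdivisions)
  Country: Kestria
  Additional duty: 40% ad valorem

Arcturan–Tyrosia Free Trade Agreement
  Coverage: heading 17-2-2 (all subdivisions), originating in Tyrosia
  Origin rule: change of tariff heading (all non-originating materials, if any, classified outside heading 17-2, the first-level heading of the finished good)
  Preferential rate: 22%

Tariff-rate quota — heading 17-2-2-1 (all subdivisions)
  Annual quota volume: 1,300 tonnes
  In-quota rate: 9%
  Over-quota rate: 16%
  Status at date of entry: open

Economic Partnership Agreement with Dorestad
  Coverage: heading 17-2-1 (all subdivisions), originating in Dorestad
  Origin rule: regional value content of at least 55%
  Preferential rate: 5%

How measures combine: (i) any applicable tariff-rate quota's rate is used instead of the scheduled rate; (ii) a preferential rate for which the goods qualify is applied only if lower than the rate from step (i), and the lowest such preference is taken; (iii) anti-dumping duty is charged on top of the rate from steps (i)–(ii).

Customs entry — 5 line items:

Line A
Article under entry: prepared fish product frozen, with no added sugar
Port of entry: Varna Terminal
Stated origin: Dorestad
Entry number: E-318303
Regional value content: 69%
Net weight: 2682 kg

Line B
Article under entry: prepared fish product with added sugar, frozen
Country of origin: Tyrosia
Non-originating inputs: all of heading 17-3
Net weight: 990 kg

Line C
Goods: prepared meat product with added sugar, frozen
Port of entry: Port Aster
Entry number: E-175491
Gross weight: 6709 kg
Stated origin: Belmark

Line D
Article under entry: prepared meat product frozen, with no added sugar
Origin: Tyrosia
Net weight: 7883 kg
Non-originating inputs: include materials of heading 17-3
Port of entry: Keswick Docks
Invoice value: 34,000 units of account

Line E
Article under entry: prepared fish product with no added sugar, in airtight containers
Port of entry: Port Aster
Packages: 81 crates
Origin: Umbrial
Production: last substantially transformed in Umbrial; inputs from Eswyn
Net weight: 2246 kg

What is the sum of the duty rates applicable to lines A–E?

101%

Line A: prepared fish product → 17-2; frozen → 17-2-1; with no added sugar → 17-2-1-2. Scheduled 22%. Dorestad agreement on 17-2-1: RVC ≥ 55% → 5% available; preferential 5%. → 5%.
Line B: prepared fish product → 17-2; frozen → 17-2-1; with added sugar → 17-2-1-1. Scheduled 5%. Tyrosia agreement on 17-2-2: 17-2-1-1 not covered. → 5%.
Line C: prepared meat product → 17-3; frozen → 17-3-1; with added sugar → 17-3-1-2. Scheduled 37%. No special measure applies. → 37%.
Line D: prepared meat product → 17-3; frozen → 17-3-1; with no added sugar → 17-3-1-1. Scheduled 38%. Tyrosia agreement on 17-2-2: 17-3-1-1 not covered. → 38%.
Line E: prepared fish product → 17-2; in airtight containers → 17-2-2; with no added sugar → 17-2-2-2. Scheduled 16%. Umbrial agreement on 17-3-3-2: 17-2-2-2 not covered. → 16%.
Sum: 5% + 5% + 37% + 38% + 16% = 101%.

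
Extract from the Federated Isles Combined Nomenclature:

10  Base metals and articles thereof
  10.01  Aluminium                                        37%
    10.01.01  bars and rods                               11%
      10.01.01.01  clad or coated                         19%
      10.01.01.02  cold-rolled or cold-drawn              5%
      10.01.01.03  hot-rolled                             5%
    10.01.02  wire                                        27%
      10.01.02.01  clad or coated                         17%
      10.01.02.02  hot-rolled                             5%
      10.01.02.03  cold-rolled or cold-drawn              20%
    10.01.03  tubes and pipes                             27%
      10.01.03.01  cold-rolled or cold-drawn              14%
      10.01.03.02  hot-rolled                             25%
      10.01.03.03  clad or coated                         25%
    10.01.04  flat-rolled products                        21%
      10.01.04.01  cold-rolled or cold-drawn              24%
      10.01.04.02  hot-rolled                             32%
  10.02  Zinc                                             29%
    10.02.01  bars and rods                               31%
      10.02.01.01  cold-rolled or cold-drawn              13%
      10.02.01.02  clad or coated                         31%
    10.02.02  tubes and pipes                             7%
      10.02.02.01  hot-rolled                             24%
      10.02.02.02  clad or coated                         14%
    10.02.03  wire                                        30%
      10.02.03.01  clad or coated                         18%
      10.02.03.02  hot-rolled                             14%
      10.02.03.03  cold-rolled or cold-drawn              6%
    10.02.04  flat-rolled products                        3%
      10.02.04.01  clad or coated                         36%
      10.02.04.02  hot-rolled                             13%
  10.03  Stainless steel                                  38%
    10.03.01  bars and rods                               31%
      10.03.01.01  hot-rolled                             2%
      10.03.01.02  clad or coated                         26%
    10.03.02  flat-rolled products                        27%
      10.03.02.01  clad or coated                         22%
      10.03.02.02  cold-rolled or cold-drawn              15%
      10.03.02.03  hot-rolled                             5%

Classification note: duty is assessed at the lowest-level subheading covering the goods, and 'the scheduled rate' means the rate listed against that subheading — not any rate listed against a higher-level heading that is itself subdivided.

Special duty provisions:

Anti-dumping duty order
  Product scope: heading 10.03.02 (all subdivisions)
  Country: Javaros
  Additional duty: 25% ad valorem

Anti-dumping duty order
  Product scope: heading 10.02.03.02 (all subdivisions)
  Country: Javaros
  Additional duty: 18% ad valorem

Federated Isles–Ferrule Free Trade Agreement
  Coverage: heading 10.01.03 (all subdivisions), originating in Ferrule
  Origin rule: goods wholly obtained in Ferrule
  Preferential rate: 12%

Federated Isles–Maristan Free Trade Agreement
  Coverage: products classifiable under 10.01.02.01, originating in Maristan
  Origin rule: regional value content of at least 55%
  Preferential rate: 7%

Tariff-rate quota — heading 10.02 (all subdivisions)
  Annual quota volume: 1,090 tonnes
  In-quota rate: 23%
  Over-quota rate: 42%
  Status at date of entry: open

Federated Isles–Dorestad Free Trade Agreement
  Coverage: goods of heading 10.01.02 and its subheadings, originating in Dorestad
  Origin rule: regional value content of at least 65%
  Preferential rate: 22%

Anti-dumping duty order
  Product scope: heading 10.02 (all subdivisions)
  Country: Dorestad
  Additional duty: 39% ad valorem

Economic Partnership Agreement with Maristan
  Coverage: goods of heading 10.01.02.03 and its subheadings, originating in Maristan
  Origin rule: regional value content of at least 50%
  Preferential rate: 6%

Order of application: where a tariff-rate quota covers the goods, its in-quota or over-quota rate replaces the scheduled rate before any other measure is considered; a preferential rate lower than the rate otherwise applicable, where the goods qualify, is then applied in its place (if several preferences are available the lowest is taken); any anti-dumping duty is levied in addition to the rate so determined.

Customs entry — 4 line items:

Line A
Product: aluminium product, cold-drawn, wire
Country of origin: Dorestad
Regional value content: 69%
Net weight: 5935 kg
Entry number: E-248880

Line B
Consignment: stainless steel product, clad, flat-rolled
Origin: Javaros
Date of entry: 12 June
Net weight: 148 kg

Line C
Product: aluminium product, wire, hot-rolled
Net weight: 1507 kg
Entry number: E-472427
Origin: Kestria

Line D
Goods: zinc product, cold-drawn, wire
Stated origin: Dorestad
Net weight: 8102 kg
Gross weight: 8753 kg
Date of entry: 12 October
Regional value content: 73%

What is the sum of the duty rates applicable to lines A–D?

Line A: aluminium → 10.01; wire → 10.01.02; cold-drawn → 10.01.02.03. Scheduled 20%. Dorestad agreement on 10.01.02: RVC ≥ 65% → 22% available; preference 22% not lower than 20% → no reduction. → 20%.
Line B: stainless steel → 10.03; flat-rolled → 10.03.02; clad → 10.03.02.01. Scheduled 22%. anti-dumping (Javaros, 10.03.02): +25%; total 22% + 25% = 47%. → 47%.
Line C: aluminium → 10.01; wire → 10.01.02; hot-rolled → 10.01.02.02. Scheduled 5%. No special measure applies. → 5%.
Line D: zinc → 10.02; wire → 10.02.03; cold-drawn → 10.02.03.03. Scheduled 6%. quota on 10.02 open → in-quota 23%; Dorestad agreement on 10.01.02: 10.02.03.03 not covered; anti-dumping (Dorestad, 10.02): +39%; total 23% + 39% = 62%. → 62%.
Sum: 20% + 47% + 5% + 62% = 134%.

134%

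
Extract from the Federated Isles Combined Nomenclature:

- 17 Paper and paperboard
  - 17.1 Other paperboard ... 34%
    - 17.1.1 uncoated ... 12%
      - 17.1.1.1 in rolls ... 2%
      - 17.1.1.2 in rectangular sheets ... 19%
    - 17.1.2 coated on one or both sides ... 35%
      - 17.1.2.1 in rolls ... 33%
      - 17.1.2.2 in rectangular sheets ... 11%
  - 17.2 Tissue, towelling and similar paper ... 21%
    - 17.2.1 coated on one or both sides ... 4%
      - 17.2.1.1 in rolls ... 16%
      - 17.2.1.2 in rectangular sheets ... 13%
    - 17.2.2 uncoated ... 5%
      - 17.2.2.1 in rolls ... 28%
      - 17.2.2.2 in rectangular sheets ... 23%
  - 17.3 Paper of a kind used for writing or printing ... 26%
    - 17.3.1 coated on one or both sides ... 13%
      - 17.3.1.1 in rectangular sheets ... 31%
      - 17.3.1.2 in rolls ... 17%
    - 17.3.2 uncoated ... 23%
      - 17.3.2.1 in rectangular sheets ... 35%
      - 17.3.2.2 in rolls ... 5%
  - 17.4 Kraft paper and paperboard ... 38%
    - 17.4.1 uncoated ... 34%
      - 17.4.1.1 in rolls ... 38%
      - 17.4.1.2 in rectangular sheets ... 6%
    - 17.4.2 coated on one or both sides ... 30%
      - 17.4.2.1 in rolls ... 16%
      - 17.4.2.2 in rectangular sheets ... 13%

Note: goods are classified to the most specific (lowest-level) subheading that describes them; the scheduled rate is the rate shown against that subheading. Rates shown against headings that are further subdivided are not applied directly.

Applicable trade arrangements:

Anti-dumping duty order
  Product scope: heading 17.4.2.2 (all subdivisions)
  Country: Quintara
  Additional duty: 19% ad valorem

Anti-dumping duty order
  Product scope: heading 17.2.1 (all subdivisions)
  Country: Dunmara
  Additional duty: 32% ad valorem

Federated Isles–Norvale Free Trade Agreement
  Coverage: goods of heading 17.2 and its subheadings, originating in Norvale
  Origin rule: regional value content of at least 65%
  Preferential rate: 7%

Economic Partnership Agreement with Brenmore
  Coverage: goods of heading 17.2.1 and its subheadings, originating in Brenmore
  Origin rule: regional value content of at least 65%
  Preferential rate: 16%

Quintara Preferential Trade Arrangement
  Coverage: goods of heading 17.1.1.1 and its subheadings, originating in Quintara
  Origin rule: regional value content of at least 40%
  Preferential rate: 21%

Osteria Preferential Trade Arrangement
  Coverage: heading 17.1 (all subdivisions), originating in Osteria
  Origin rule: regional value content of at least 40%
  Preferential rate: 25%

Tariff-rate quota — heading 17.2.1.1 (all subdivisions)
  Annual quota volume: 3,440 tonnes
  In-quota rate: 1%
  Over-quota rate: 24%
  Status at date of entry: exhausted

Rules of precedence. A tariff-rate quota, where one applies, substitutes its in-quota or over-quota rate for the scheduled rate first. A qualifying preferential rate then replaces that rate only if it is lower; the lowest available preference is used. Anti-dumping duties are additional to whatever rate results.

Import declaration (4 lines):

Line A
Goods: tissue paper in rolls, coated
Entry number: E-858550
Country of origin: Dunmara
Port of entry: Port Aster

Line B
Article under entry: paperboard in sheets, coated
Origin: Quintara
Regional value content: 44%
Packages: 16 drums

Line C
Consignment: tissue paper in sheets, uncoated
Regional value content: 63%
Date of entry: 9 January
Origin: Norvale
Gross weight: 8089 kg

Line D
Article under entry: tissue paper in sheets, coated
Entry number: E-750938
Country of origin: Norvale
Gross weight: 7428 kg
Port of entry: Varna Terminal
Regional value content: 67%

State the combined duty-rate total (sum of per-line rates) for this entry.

97%

Line A: tissue paper → 17.2; coated → 17.2.1; in rolls → 17.2.1.1. Scheduled 16%. quota on 17.2.1.1 exhausted → over-quota 24%; anti-dumping (Dunmara, 17.2.1): +32%; total 24% + 32% = 56%. → 56%.
Line B: paperboard → 17.1; coated → 17.1.2; in sheets → 17.1.2.2. Scheduled 11%. Quintara agreement on 17.1.1.1: 17.1.2.2 not covered. → 11%.
Line C: tissue paper → 17.2; uncoated → 17.2.2; in sheets → 17.2.2.2. Scheduled 23%. Norvale agreement on 17.2: RVC < 65%. → 23%.
Line D: tissue paper → 17.2; coated → 17.2.1; in sheets → 17.2.1.2. Scheduled 13%. Norvale agreement on 17.2: RVC ≥ 65% → 7% available; preferential 7%. → 7%.
Sum: 56% + 11% + 23% + 7% = 97%.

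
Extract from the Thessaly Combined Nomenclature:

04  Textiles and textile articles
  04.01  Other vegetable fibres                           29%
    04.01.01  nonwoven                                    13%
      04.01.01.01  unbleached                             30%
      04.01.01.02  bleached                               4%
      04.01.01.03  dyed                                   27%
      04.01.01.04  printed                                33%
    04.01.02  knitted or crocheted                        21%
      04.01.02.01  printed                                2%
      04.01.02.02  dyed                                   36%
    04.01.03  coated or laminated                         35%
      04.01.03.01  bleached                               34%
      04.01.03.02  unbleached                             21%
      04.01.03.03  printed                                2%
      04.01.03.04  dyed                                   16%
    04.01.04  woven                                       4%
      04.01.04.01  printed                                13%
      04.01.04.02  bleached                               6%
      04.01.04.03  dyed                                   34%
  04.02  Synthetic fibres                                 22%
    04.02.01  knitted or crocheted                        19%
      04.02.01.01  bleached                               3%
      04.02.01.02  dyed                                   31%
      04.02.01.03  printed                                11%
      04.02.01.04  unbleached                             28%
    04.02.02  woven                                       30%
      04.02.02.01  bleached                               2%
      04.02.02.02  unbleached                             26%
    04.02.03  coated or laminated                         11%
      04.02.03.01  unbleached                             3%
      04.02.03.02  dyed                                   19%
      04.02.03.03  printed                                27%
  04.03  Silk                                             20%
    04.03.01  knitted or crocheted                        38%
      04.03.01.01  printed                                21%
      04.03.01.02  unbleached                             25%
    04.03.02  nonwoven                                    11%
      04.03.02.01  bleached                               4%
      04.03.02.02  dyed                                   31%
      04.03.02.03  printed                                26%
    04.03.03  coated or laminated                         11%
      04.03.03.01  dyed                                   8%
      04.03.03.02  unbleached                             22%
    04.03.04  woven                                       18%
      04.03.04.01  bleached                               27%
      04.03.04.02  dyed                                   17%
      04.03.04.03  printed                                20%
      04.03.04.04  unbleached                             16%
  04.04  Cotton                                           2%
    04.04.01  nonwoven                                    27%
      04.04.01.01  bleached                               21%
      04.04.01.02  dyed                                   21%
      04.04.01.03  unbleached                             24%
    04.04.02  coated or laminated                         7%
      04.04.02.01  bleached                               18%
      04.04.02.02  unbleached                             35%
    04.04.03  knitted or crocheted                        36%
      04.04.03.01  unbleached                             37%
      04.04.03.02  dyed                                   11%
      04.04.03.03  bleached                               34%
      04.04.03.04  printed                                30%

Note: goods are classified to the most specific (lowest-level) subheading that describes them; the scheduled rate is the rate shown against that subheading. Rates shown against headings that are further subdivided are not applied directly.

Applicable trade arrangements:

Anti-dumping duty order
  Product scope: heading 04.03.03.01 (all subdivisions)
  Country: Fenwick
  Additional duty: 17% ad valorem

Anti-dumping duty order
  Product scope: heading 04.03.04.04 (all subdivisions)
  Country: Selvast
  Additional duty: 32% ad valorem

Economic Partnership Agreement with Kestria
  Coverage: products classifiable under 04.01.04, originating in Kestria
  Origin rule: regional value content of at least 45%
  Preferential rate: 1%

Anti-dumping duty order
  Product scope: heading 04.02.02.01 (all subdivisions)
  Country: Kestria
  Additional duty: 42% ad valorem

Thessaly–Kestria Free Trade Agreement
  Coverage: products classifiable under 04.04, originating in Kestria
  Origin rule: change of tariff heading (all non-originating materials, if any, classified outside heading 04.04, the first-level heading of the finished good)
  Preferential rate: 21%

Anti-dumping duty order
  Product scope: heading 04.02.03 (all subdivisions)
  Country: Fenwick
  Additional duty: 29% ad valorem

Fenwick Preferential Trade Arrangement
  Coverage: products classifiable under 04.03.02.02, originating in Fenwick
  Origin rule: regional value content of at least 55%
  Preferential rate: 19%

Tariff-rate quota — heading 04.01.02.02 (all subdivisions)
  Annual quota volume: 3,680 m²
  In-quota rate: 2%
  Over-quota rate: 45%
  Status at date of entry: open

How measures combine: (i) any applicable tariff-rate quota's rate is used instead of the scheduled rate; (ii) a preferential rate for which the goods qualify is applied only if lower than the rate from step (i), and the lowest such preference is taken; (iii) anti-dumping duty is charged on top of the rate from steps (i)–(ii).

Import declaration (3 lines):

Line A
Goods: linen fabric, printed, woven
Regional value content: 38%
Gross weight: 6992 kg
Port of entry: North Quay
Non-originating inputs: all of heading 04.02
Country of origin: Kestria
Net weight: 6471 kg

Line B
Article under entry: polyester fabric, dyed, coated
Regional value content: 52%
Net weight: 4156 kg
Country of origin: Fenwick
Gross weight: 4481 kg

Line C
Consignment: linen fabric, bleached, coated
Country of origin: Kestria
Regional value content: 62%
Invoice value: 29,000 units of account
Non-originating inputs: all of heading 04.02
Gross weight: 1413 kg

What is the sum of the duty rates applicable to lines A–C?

Line A: linen → 04.01; woven → 04.01.04; printed → 04.01.04.01. Scheduled 13%. Kestria agreement on 04.01.04: RVC < 45%; Kestria agreement on 04.04: 04.01.04.01 not covered. → 13%.
Line B: polyester → 04.02; coated → 04.02.03; dyed → 04.02.03.02. Scheduled 19%. Fenwick agreement on 04.03.02.02: 04.02.03.02 not covered; anti-dumping (Fenwick, 04.02.03): +29%; total 19% + 29% = 48%. → 48%.
Line C: linen → 04.01; coated → 04.01.03; bleached → 04.01.03.01. Scheduled 34%. Kestria agreement on 04.01.04: 04.01.03.01 not covered; Kestria agreement on 04.04: 04.01.03.01 not covered. → 34%.
Sum: 13% + 48% + 34% = 95%.

95%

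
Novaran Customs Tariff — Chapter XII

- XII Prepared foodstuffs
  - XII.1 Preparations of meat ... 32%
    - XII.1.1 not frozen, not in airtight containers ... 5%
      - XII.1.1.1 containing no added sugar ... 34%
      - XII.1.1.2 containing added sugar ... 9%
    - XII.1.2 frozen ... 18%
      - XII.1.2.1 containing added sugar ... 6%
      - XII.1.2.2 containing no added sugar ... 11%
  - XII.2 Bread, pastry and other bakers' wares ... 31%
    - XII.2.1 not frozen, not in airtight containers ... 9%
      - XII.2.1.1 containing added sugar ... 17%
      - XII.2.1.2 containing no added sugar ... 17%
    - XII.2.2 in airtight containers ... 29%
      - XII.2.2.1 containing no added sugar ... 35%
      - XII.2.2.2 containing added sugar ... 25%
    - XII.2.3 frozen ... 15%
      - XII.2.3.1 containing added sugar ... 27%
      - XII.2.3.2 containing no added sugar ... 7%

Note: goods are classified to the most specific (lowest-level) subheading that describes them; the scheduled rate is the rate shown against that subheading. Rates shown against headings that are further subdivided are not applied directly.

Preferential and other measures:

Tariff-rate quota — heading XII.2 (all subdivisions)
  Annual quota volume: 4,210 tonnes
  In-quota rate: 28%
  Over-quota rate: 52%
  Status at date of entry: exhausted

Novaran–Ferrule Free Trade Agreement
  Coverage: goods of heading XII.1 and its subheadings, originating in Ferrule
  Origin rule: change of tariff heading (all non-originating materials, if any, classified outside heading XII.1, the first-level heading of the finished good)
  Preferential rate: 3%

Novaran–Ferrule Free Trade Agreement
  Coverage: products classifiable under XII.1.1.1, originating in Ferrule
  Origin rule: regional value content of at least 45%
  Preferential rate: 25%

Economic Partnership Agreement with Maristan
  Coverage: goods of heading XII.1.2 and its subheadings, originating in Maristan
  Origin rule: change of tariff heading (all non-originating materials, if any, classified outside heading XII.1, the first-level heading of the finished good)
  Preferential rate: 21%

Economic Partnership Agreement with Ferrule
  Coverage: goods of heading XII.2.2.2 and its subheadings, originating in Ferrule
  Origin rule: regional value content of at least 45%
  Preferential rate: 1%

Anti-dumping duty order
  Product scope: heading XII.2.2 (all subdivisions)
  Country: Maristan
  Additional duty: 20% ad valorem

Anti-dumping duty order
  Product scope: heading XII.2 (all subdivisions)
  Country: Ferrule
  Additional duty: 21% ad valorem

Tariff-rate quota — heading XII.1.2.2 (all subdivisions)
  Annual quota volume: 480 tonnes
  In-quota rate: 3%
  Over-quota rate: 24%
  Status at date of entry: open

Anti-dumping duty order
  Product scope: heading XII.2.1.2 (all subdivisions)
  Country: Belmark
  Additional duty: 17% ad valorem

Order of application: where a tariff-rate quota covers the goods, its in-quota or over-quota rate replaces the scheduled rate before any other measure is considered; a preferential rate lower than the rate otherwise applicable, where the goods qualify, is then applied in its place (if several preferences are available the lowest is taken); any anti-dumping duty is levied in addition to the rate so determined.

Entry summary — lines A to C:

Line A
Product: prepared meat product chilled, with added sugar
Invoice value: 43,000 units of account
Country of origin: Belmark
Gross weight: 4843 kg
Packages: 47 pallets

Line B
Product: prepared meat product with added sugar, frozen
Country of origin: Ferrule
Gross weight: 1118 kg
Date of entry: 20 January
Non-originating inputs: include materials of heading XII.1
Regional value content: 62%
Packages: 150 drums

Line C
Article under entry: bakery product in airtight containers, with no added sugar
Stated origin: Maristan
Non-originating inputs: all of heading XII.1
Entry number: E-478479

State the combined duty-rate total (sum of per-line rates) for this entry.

87%

Line A: prepared meat product → XII.1; chilled → XII.1.1; with added sugar → XII.1.1.2. Scheduled 9%. No special measure applies. → 9%.
Line B: prepared meat product → XII.1; frozen → XII.1.2; with added sugar → XII.1.2.1. Scheduled 6%. Ferrule agreement on XII.1: CTH not met; Ferrule agreement on XII.1.1.1: XII.1.2.1 not covered; Ferrule agreement on XII.2.2.2: XII.1.2.1 not covered. → 6%.
Line C: bakery product → XII.2; in airtight containers → XII.2.2; with no added sugar → XII.2.2.1. Scheduled 35%. quota on XII.2 exhausted → over-quota 52%; Maristan agreement on XII.1.2: XII.2.2.1 not covered; anti-dumping (Maristan, XII.2.2): +20%; total 52% + 20% = 72%. → 72%.
Sum: 9% + 6% + 72% = 87%.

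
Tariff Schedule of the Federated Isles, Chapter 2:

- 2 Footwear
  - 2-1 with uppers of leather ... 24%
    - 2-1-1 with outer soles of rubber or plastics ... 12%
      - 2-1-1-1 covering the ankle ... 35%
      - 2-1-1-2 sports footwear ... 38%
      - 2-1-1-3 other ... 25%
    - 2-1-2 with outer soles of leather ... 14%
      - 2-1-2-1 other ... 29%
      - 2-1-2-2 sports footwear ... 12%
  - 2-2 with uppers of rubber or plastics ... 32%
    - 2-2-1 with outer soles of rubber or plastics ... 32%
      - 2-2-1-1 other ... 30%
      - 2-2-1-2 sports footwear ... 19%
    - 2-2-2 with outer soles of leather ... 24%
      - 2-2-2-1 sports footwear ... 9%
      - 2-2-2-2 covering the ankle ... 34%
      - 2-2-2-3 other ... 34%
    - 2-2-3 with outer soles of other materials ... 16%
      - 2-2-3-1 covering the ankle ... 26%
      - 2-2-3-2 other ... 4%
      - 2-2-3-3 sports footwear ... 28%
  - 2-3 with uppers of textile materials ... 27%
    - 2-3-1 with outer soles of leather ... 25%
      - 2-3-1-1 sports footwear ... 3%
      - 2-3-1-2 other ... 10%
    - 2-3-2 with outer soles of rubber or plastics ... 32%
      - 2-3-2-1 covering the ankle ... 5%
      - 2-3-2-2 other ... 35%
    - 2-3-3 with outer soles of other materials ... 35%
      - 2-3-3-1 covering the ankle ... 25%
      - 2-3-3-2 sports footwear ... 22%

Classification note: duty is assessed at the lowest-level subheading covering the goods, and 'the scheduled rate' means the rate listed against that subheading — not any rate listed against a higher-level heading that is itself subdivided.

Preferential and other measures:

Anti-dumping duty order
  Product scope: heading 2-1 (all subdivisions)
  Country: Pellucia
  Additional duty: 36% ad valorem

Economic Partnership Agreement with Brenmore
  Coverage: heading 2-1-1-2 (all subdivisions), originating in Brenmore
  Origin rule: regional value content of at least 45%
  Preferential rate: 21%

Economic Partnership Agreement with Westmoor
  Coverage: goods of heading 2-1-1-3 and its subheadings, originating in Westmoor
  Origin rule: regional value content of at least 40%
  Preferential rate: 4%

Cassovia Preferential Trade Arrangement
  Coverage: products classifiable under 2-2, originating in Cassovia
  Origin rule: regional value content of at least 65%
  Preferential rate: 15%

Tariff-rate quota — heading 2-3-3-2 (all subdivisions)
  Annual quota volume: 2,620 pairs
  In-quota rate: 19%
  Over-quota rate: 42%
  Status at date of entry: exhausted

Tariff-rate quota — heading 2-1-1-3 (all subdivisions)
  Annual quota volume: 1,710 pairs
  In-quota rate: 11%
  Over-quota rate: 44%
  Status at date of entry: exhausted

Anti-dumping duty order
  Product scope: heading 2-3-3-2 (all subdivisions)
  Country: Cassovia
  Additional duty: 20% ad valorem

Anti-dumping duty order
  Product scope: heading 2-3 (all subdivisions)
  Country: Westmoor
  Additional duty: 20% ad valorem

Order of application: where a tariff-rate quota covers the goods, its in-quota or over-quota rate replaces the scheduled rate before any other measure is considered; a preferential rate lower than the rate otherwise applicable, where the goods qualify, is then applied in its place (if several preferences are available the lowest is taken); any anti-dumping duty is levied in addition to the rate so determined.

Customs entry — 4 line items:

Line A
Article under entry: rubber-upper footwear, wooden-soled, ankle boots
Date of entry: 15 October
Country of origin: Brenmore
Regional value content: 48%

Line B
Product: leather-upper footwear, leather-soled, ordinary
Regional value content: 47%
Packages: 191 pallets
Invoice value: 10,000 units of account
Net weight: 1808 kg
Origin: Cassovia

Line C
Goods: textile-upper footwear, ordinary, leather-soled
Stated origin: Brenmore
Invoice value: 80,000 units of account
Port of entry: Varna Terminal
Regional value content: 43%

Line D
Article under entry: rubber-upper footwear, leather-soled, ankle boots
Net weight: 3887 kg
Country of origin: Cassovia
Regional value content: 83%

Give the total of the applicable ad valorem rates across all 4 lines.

80%

Line A: rubber-upper → 2-2; wooden-soled → 2-2-3; ankle boots → 2-2-3-1. Scheduled 26%. Brenmore agreement on 2-1-1-2: 2-2-3-1 not covered. → 26%.
Line B: leather-upper → 2-1; leather-soled → 2-1-2; ordinary → 2-1-2-1. Scheduled 29%. Cassovia agreement on 2-2: 2-1-2-1 not covered. → 29%.
Line C: textile-upper → 2-3; leather-soled → 2-3-1; ordinary → 2-3-1-2. Scheduled 10%. Brenmore agreement on 2-1-1-2: 2-3-1-2 not covered. → 10%.
Line D: rubber-upper → 2-2; leather-soled → 2-2-2; ankle boots → 2-2-2-2. Scheduled 34%. Cassovia agreement on 2-2: RVC ≥ 65% → 15% available; preferential 15%. → 15%.
Sum: 26% + 29% + 10% + 15% = 80%.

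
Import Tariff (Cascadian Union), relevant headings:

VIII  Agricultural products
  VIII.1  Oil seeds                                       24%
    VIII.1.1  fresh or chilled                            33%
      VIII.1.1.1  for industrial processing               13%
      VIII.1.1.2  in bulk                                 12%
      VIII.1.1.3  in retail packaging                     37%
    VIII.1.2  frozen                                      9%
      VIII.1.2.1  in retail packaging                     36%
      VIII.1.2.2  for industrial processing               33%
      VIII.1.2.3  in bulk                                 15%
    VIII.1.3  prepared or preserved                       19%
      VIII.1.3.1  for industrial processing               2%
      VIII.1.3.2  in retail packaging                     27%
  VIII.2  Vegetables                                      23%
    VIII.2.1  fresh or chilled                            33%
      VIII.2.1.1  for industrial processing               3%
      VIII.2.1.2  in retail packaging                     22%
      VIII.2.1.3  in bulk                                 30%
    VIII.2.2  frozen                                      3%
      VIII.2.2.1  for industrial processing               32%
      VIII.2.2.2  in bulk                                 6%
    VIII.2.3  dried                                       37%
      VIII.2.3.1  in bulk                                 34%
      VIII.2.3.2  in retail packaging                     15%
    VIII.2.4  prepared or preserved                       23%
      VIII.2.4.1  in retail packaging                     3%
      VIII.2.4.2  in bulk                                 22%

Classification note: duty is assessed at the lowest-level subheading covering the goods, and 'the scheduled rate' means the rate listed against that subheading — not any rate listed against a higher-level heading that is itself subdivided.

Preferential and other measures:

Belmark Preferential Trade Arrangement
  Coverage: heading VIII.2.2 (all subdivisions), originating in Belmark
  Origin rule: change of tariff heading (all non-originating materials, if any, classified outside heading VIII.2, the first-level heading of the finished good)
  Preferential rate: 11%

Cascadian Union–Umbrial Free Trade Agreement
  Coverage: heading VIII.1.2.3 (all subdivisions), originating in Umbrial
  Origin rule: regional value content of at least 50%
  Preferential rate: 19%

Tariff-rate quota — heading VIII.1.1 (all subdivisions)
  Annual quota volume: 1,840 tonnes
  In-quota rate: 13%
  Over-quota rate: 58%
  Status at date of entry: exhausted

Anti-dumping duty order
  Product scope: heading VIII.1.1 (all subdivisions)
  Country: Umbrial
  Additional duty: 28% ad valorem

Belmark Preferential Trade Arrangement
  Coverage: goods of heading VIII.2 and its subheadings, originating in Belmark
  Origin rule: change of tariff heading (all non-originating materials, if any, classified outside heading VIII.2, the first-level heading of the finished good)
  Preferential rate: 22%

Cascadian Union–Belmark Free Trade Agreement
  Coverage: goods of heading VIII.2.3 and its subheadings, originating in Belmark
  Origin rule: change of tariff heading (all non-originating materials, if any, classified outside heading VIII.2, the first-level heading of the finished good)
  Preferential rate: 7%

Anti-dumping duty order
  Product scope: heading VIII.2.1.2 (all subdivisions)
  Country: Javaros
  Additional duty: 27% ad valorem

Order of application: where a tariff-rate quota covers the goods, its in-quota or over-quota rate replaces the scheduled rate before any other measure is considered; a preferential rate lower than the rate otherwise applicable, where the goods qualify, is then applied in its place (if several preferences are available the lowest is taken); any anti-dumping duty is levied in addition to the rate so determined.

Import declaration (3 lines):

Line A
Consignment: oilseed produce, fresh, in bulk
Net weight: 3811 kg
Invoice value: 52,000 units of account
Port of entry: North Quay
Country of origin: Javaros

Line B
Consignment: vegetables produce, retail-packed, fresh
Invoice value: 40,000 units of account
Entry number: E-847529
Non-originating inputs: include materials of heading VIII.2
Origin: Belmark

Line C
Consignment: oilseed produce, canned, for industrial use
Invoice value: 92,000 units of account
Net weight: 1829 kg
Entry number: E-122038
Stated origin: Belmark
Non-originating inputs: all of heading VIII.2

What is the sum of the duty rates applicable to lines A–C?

Line A: oilseed → VIII.1; fresh → VIII.1.1; in bulk → VIII.1.1.2. Scheduled 12%. quota on VIII.1.1 exhausted → over-quota 58%. → 58%.
Line B: vegetables → VIII.2; fresh → VIII.2.1; retail-packed → VIII.2.1.2. Scheduled 22%. Belmark agreement on VIII.2.2: VIII.2.1.2 not covered; Belmark agreement on VIII.2: CTH not met; Belmark agreement on VIII.2.3: VIII.2.1.2 not covered. → 22%.
Line C: oilseed → VIII.1; canned → VIII.1.3; for industrial use → VIII.1.3.1. Scheduled 2%. Belmark agreement on VIII.2.2: VIII.1.3.1 not covered; Belmark agreement on VIII.2: VIII.1.3.1 not covered; Belmark agreement on VIII.2.3: VIII.1.3.1 not covered. → 2%.
Sum: 58% + 22% + 2% = 82%.

82%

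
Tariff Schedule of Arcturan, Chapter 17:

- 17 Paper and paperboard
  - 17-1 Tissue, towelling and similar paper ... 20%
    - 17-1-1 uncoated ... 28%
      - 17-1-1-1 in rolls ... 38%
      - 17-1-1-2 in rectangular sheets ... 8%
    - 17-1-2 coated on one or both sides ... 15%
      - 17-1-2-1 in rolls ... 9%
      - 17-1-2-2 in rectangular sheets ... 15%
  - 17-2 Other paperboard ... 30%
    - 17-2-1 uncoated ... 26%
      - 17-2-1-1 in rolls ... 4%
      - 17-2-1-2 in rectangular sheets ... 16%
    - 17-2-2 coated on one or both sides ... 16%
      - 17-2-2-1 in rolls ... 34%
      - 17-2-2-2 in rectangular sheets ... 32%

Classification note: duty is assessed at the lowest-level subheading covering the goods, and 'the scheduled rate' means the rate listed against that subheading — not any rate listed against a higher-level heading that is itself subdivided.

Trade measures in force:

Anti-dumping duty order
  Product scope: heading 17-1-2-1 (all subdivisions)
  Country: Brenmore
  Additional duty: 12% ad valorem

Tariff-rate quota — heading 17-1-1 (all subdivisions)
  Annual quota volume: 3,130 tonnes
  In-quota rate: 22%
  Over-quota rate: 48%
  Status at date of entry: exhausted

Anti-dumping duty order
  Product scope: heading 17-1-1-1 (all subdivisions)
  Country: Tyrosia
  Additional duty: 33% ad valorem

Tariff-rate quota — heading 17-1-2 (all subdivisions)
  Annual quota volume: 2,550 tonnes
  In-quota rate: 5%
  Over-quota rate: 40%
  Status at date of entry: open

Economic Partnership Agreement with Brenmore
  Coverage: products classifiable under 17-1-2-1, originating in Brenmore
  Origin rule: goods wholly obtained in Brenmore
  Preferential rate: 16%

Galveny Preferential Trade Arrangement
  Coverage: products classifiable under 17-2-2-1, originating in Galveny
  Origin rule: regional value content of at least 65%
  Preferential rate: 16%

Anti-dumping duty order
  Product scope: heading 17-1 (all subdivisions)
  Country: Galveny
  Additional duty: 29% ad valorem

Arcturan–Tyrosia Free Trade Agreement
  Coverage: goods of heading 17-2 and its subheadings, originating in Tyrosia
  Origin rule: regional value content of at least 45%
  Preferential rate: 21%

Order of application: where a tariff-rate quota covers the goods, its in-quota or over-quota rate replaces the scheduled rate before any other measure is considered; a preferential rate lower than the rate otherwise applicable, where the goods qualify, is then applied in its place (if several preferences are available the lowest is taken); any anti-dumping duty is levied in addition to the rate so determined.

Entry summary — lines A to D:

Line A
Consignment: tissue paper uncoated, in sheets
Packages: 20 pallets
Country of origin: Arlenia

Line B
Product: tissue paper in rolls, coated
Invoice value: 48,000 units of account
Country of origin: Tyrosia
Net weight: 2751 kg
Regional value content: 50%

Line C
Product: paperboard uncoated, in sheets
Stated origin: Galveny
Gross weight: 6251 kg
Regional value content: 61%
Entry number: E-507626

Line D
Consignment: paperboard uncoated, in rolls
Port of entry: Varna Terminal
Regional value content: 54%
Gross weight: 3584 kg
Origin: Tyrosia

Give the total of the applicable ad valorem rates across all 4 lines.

73%

Line A: tissue paper → 17-1; uncoated → 17-1-1; in sheets → 17-1-1-2. Scheduled 8%. quota on 17-1-1 exhausted → over-quota 48%. → 48%.
Line B: tissue paper → 17-1; coated → 17-1-2; in rolls → 17-1-2-1. Scheduled 9%. quota on 17-1-2 open → in-quota 5%; Tyrosia agreement on 17-2: 17-1-2-1 not covered. → 5%.
Line C: paperboard → 17-2; uncoated → 17-2-1; in sheets → 17-2-1-2. Scheduled 16%. Galveny agreement on 17-2-2-1: 17-2-1-2 not covered. → 16%.
Line D: paperboard → 17-2; uncoated → 17-2-1; in rolls → 17-2-1-1. Scheduled 4%. Tyrosia agreement on 17-2: RVC ≥ 45% → 21% available; preference 21% not lower than 4% → no reduction. → 4%.
Sum: 48% + 5% + 16% + 4% = 73%.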